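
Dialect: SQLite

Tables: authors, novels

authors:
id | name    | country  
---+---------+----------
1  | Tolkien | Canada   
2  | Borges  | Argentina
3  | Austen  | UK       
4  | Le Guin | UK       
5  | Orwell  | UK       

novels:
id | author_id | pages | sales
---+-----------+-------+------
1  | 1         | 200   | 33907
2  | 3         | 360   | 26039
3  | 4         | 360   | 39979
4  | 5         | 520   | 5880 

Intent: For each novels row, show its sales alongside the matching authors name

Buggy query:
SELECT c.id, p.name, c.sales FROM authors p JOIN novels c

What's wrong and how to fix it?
Bug: JOIN with no ON clause produces a cartesian product; every novels row pairs with every authors row

Fix: Specify the join condition linking the foreign key to the parent id

Corrected query:
SELECT c.id, p.name, c.sales FROM authors p JOIN novels c ON c.author_id = p.id

Result:
id | name    | sales
---+---------+------
1  | Tolkien | 33907
2  | Austen  | 26039
3  | Le Guin | 39979
4  | Orwell  | 5880 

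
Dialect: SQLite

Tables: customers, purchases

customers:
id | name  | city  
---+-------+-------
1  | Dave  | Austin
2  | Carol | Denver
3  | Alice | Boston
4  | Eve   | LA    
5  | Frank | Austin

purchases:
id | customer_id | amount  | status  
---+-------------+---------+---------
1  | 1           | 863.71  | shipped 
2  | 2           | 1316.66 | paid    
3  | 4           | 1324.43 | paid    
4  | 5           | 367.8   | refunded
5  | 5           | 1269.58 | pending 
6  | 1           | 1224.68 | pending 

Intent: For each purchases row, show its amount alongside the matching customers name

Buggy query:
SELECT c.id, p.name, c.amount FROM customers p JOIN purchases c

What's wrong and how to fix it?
Bug: Missing join condition: each purchases row is matched to all customers rows instead of just its own

Fix: Add ON c.customer_id = p.id to the JOIN

Corrected query:
SELECT c.id, p.name, c.amount FROM customers p JOIN purchases c ON c.customer_id = p.id

Result:
id | name  | amount 
---+-------+--------
1  | Dave  | 863.71 
2  | Carol | 1316.66
3  | Eve   | 1324.43
4  | Frank | 367.8  
5  | Frank | 1269.58
6  | Dave  | 1224.68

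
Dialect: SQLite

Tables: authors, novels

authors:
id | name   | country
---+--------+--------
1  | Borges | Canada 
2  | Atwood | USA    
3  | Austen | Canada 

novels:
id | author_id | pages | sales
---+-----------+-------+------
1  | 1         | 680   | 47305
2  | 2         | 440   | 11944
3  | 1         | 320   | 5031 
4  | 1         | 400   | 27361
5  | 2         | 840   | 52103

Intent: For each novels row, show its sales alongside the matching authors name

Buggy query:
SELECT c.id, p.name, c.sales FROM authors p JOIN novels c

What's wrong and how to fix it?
Bug: Missing join condition: each novels row is matched to all authors rows instead of just its own

Fix: Add ON c.author_id = p.id to the JOIN

Corrected query:
SELECT c.id, p.name, c.sales FROM authors p JOIN novels c ON c.author_id = p.id

Result:
id | name   | sales
---+--------+------
1  | Borges | 47305
2  | Atwood | 11944
3  | Borges | 5031 
4  | Borges | 27361
5  | Atwood | 52103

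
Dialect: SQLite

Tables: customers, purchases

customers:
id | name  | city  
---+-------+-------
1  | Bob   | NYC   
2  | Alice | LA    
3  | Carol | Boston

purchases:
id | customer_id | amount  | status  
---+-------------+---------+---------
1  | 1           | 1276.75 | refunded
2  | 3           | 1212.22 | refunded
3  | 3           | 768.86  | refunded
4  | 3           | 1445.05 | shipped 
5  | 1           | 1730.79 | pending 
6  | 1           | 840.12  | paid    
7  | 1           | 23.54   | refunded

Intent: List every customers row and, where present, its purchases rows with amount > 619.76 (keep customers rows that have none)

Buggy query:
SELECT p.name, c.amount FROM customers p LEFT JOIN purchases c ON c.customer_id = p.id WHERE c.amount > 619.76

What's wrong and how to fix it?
Bug: A WHERE condition on the right-hand table after LEFT JOIN drops unmatched parents

Fix: Put 'c.amount > 619.76' in the JOIN's ON clause instead of WHERE

Corrected query:
SELECT p.name, c.amount FROM customers p LEFT JOIN purchases c ON c.customer_id = p.id AND c.amount > 619.76

Result:
name  | amount 
------+--------
Bob   | 840.12 
Bob   | 1276.75
Bob   | 1730.79
Alice | NULL   
Carol | 768.86 
Carol | 1212.22
Carol | 1445.05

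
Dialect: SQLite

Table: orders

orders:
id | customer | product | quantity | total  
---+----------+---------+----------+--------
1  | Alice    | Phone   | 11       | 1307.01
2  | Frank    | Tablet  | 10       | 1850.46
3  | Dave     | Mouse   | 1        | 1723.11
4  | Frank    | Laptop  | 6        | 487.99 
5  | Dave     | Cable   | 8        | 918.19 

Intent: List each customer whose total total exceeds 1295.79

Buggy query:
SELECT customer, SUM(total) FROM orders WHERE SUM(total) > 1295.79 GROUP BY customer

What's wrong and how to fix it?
Bug: SUM(total) is an aggregate, but WHERE filters rows before aggregation

Fix: Use HAVING (which filters groups after aggregation) instead of WHERE

Corrected query:
SELECT customer, SUM(total) FROM orders GROUP BY customer HAVING SUM(total) > 1295.79

Result:
customer | SUM(total)
---------+-----------
Alice    | 1307.01   
Dave     | 2641.3    
Frank    | 2338.45   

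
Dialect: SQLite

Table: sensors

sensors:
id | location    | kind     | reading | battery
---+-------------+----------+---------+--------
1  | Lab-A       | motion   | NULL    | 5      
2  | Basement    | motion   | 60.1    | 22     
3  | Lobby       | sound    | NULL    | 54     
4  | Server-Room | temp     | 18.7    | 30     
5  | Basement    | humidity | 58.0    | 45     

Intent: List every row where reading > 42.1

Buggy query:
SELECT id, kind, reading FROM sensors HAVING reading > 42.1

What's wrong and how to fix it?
Bug: HAVING filters the output of aggregation, but this query has no GROUP BY and no aggregate functions, so SQLite rejects it (HAVING clause on a non-aggregate query); the condition here is per row

Fix: Use WHERE for row-level filtering

Corrected query:
SELECT id, kind, reading FROM sensors WHERE reading > 42.1

Result:
id | kind     | reading
---+----------+--------
2  | motion   | 60.1   
5  | humidity | 58     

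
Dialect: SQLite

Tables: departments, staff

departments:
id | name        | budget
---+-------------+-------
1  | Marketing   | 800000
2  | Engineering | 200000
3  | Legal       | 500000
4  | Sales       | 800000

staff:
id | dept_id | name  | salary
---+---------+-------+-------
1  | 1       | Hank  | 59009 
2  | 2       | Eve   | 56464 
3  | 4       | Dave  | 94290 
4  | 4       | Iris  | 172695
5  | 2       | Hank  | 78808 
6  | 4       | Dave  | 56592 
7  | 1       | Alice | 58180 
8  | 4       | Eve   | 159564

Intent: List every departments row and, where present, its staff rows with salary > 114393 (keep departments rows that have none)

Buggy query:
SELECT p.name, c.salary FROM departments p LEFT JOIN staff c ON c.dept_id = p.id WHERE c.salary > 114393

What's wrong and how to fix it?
Bug: A WHERE condition on the right-hand table after LEFT JOIN drops unmatched parents

Fix: Put 'c.salary > 114393' in the JOIN's ON clause instead of WHERE

Corrected query:
SELECT p.name, c.salary FROM departments p LEFT JOIN staff c ON c.dept_id = p.id AND c.salary > 114393

Result:
name        | salary
------------+-------
Marketing   | NULL  
Engineering | NULL  
Legal       | NULL  
Sales       | 159564
Sales       | 172695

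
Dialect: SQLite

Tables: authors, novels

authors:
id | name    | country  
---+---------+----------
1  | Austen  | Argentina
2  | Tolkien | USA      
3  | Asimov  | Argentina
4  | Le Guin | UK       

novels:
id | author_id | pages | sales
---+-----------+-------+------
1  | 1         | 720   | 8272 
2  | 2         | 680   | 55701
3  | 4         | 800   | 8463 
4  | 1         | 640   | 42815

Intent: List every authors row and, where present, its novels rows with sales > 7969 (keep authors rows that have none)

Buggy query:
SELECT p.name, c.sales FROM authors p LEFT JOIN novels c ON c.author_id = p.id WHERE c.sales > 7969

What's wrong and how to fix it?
Bug: Filtering c.sales in WHERE discards the NULL rows produced by LEFT JOIN, turning it into an inner join

Fix: Move the right-table condition into the ON clause so unmatched parents are kept

Corrected query:
SELECT p.name, c.sales FROM authors p LEFT JOIN novels c ON c.author_id = p.id AND c.sales > 7969

Result:
name    | sales
--------+------
Austen  | 8272 
Austen  | 42815
Tolkien | 55701
Asimov  | NULL 
Le Guin | 8463 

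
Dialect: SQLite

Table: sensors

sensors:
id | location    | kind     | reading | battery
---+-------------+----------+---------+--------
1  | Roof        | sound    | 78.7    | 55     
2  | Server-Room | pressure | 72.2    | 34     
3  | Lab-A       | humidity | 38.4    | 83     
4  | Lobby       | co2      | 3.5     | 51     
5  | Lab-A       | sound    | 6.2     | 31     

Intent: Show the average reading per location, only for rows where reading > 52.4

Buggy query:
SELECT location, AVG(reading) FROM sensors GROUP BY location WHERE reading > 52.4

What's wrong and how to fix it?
Bug: WHERE cannot follow GROUP BY

Fix: Place WHERE between FROM and GROUP BY

Corrected query:
SELECT location, AVG(reading) FROM sensors WHERE reading > 52.4 GROUP BY location

Result:
location    | AVG(reading)
------------+-------------
Roof        | 78.7        
Server-Room | 72.2        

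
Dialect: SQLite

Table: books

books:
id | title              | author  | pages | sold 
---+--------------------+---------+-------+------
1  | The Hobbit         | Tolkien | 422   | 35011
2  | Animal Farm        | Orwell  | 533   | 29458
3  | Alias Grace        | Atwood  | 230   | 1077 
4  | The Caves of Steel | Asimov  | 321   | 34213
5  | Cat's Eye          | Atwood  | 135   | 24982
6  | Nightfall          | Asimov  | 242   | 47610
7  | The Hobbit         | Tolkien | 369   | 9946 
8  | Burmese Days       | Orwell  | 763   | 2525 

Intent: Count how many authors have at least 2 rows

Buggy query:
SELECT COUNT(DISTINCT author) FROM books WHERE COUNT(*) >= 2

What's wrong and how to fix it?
Bug: WHERE filters individual rows, not groups, so a group-level COUNT is invalid there

Fix: Group first with HAVING COUNT(*) >= 2, then COUNT the resulting groups

Corrected query:
SELECT COUNT(*) FROM (SELECT author FROM books GROUP BY author HAVING COUNT(*) >= 2)

Result:
COUNT(*)
--------
4       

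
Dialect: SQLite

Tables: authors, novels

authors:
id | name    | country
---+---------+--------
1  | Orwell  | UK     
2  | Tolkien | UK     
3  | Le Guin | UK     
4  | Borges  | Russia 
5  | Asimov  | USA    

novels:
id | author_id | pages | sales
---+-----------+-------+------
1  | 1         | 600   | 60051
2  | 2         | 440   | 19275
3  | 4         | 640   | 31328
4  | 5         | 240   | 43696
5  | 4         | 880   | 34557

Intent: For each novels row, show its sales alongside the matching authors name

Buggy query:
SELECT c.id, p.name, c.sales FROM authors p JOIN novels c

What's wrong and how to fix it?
Bug: JOIN with no ON clause produces a cartesian product; every novels row pairs with every authors row

Fix: Add ON c.author_id = p.id to the JOIN

Corrected query:
SELECT c.id, p.name, c.sales FROM authors p JOIN novels c ON c.author_id = p.id

Result:
id | name    | sales
---+---------+------
1  | Orwell  | 60051
2  | Tolkien | 19275
3  | Borges  | 31328
4  | Asimov  | 43696
5  | Borges  | 34557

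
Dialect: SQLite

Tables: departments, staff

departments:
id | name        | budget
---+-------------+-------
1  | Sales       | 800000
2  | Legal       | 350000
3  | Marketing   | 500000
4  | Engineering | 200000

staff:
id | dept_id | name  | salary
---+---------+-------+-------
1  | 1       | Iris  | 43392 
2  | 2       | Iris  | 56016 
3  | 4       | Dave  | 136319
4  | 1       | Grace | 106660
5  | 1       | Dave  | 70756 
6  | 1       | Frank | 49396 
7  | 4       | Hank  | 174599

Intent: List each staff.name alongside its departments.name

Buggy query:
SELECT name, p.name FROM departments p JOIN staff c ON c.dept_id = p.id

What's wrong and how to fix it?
Bug: 'name' exists in both joined tables, so the database can't tell which one is meant

Fix: Qualify the column with its table alias (c.name)

Corrected query:
SELECT c.name, p.name FROM departments p JOIN staff c ON c.dept_id = p.id

Result:
name  | name       
------+------------
Iris  | Sales      
Iris  | Legal      
Dave  | Engineering
Grace | Sales      
Dave  | Sales      
Frank | Sales      
Hank  | Engineering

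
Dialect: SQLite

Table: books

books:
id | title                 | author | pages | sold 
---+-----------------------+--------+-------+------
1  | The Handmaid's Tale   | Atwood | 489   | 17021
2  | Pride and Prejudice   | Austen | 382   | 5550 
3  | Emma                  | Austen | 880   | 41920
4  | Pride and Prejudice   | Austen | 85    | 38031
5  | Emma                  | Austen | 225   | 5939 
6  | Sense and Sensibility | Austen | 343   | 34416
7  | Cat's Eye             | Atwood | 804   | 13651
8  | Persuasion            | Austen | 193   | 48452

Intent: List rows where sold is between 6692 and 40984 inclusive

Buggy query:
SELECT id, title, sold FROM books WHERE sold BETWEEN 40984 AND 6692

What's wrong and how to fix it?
Bug: BETWEEN expects the lower bound first; with 40984 AND 6692 the range is empty

Fix: Write BETWEEN 6692 AND 40984

Corrected query:
SELECT id, title, sold FROM books WHERE sold BETWEEN 6692 AND 40984

Result:
id | title                 | sold 
---+-----------------------+------
1  | The Handmaid's Tale   | 17021
4  | Pride and Prejudice   | 38031
6  | Sense and Sensibility | 34416
7  | Cat's Eye             | 13651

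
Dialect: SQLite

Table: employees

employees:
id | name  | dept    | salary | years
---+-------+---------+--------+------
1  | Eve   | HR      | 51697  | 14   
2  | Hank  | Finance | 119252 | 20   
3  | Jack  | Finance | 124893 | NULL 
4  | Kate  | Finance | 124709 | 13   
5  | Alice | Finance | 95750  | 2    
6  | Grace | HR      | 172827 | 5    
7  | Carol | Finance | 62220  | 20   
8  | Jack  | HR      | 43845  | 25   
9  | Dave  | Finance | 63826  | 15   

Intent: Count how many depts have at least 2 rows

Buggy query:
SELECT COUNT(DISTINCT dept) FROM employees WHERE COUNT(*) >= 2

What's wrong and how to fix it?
Bug: COUNT(*) cannot appear in WHERE; the per-group count doesn't exist yet

Fix: Use a subquery that GROUPs and filters with HAVING, then count its rows

Corrected query:
SELECT COUNT(*) FROM (SELECT dept FROM employees GROUP BY dept HAVING COUNT(*) >= 2)

Result:
COUNT(*)
--------
2       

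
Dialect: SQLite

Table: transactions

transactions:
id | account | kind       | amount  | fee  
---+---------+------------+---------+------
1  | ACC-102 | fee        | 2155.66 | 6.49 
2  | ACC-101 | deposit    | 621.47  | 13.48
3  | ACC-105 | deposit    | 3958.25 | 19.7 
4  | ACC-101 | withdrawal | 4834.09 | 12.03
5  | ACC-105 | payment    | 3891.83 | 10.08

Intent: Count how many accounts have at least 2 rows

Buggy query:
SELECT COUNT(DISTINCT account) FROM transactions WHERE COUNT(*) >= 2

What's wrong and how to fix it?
Bug: WHERE filters individual rows, not groups, so a group-level COUNT is invalid there

Fix: Group first with HAVING COUNT(*) >= 2, then COUNT the resulting groups

Corrected query:
SELECT COUNT(*) FROM (SELECT account FROM transactions GROUP BY account HAVING COUNT(*) >= 2)

Result:
COUNT(*)
--------
2       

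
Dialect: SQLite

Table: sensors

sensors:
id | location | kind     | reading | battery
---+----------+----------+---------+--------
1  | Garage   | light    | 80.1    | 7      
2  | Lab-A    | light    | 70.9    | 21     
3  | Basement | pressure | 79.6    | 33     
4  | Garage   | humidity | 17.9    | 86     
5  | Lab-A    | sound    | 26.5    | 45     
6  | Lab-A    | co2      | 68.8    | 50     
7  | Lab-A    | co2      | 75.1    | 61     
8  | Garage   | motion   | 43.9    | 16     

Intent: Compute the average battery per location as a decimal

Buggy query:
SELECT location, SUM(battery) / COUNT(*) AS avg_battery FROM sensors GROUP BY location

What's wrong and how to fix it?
Bug: SUM(battery) and COUNT(*) are both integers; the division truncates the fractional part

Fix: Multiply by 1.0 (or CAST to REAL) to force floating-point division

Corrected query:
SELECT location, SUM(battery) * 1.0 / COUNT(*) AS avg_battery FROM sensors GROUP BY location

Result:
location | avg_battery
---------+------------
Basement | 33         
Garage   | 36.333333  
Lab-A    | 44.25      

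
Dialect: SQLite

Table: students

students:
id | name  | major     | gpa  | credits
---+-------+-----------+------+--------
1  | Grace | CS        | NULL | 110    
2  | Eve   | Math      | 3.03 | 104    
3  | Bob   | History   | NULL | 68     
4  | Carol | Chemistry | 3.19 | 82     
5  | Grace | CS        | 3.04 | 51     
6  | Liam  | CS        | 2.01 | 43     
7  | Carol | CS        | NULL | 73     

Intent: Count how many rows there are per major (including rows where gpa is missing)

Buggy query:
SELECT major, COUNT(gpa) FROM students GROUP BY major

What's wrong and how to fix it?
Bug: COUNT(gpa) skips NULLs, so groups with missing gpa are undercounted

Fix: Use COUNT(*) to count all rows regardless of NULL

Corrected query:
SELECT major, COUNT(*) FROM students GROUP BY major

Result:
major     | COUNT(*)
----------+---------
CS        | 4       
Chemistry | 1       
History   | 1       
Math      | 1       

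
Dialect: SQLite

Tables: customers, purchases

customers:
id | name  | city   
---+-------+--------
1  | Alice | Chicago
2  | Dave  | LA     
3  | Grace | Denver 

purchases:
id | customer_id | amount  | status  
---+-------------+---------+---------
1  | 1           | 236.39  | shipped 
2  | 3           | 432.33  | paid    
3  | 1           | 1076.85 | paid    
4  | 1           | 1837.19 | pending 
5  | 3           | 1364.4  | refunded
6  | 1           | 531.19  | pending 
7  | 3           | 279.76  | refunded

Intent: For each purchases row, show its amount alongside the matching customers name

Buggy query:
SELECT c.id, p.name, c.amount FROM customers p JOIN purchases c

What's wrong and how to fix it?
Bug: Missing join condition: each purchases row is matched to all customers rows instead of just its own

Fix: Specify the join condition linking the foreign key to the parent id

Corrected query:
SELECT c.id, p.name, c.amount FROM customers p JOIN purchases c ON c.customer_id = p.id

Result:
id | name  | amount 
---+-------+--------
1  | Alice | 236.39 
2  | Grace | 432.33 
3  | Alice | 1076.85
4  | Alice | 1837.19
5  | Grace | 1364.4 
6  | Alice | 531.19 
7  | Grace | 279.76 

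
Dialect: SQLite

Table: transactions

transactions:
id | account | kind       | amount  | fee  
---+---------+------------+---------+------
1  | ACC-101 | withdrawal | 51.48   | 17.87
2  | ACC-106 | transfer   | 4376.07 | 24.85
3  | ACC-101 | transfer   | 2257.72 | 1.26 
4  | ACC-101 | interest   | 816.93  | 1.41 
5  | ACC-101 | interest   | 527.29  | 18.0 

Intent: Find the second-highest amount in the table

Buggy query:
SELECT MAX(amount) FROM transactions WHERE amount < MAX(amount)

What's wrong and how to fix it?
Bug: The inner MAX is an aggregate inside WHERE, which is not allowed

Fix: Put the inner MAX in a scalar subquery

Corrected query:
SELECT MAX(amount) FROM transactions WHERE amount < (SELECT MAX(amount) FROM transactions)

Result:
MAX(amount)
-----------
2257.72    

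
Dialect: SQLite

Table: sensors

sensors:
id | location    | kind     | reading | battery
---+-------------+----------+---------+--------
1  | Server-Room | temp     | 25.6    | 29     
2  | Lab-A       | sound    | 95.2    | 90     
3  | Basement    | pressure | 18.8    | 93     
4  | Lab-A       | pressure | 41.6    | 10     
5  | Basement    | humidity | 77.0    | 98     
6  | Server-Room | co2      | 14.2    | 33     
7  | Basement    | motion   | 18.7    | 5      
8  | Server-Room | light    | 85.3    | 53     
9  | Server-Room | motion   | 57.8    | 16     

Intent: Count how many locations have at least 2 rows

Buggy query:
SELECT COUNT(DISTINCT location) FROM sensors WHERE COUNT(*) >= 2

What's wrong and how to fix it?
Bug: WHERE filters individual rows, not groups, so a group-level COUNT is invalid there

Fix: Use a subquery that GROUPs and filters with HAVING, then count its rows

Corrected query:
SELECT COUNT(*) FROM (SELECT location FROM sensors GROUP BY location HAVING COUNT(*) >= 2)

Result:
COUNT(*)
--------
3       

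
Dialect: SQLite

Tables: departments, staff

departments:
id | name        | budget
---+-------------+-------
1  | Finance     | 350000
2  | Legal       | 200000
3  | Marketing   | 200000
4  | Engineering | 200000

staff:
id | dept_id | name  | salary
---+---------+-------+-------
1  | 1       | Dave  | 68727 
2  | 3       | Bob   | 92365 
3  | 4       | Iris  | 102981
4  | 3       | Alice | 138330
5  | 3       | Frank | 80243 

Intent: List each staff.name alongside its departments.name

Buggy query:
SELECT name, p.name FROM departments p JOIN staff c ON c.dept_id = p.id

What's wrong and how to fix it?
Bug: 'name' exists in both joined tables, so the database can't tell which one is meant

Fix: Qualify the column with its table alias (c.name)

Corrected query:
SELECT c.name, p.name FROM departments p JOIN staff c ON c.dept_id = p.id

Result:
name  | name       
------+------------
Dave  | Finance    
Bob   | Marketing  
Iris  | Engineering
Alice | Marketing  
Frank | Marketing  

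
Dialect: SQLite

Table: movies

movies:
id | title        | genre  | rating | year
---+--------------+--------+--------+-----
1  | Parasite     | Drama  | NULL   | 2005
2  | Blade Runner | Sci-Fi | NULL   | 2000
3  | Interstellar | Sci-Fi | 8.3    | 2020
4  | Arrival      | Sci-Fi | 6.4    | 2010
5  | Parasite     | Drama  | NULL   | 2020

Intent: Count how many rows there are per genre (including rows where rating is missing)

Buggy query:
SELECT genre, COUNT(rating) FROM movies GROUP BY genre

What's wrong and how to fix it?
Bug: COUNT(rating) skips NULLs, so groups with missing rating are undercounted

Fix: Replace COUNT(rating) with COUNT(*)

Corrected query:
SELECT genre, COUNT(*) FROM movies GROUP BY genre

Result:
genre  | COUNT(*)
-------+---------
Drama  | 2       
Sci-Fi | 3       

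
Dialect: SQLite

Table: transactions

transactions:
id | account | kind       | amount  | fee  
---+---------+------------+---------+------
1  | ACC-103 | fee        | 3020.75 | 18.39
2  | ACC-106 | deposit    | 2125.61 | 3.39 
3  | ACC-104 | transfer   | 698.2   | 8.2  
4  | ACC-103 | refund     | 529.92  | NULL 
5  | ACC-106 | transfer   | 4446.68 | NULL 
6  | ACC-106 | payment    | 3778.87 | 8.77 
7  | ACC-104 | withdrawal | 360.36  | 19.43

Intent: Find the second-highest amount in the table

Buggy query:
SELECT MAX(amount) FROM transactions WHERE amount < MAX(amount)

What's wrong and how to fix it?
Bug: MAX(amount) on the right of the comparison is an aggregate-in-WHERE error

Fix: Compute the overall MAX in a subquery, then take MAX of rows below it

Corrected query:
SELECT MAX(amount) FROM transactions WHERE amount < (SELECT MAX(amount) FROM transactions)

Result:
MAX(amount)
-----------
3778.87    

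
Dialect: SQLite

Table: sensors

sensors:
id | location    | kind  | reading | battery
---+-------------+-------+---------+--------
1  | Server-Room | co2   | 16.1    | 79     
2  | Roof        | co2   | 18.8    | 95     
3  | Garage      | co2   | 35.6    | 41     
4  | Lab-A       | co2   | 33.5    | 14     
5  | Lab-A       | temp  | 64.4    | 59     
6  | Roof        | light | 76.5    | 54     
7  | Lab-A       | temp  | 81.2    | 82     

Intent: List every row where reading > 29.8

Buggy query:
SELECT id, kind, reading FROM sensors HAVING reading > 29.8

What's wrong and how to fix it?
Bug: HAVING filters the output of aggregation, but this query has no GROUP BY and no aggregate functions, so SQLite rejects it (HAVING clause on a non-aggregate query); the condition here is per row

Fix: Use WHERE for row-level filtering

Corrected query:
SELECT id, kind, reading FROM sensors WHERE reading > 29.8

Result:
id | kind  | reading
---+-------+--------
3  | co2   | 35.6   
4  | co2   | 33.5   
5  | temp  | 64.4   
6  | light | 76.5   
7  | temp  | 81.2   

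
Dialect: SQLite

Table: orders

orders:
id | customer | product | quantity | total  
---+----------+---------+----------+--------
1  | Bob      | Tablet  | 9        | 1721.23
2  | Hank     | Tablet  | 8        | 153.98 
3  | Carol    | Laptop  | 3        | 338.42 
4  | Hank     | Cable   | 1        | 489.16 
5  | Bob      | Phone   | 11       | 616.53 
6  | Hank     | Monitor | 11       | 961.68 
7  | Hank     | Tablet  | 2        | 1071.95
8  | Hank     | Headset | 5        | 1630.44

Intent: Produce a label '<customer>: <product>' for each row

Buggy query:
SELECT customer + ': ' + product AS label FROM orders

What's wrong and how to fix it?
Bug: '+' is numeric addition; on text columns SQLite converts them to 0 instead of concatenating

Fix: Use the || operator for string concatenation

Corrected query:
SELECT customer || ': ' || product AS label FROM orders

Result:
label        
-------------
Bob: Tablet  
Hank: Tablet 
Carol: Laptop
Hank: Cable  
Bob: Phone   
Hank: Monitor
Hank: Tablet 
Hank: Headset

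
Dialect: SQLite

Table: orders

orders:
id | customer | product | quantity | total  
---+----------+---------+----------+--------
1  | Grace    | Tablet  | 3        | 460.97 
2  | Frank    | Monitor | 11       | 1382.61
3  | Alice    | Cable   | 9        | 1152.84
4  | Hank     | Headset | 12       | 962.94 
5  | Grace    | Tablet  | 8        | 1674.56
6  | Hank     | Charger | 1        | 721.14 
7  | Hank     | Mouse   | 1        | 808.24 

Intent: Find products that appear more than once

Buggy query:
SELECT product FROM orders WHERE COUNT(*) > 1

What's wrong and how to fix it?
Bug: WHERE can't reference COUNT(*); aggregates are computed after WHERE

Fix: Group first, then use HAVING for the count condition

Corrected query:
SELECT product FROM orders GROUP BY product HAVING COUNT(*) > 1

Result:
product
-------
Tablet 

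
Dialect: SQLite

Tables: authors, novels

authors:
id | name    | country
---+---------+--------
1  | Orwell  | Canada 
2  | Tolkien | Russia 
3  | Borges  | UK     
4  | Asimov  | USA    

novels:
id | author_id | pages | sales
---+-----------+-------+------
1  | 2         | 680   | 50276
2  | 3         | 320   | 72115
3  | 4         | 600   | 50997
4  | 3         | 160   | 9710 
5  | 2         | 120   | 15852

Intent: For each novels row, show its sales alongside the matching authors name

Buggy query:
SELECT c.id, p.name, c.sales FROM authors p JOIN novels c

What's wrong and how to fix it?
Bug: Missing join condition: each novels row is matched to all authors rows instead of just its own

Fix: Specify the join condition linking the foreign key to the parent id

Corrected query:
SELECT c.id, p.name, c.sales FROM authors p JOIN novels c ON c.author_id = p.id

Result:
id | name    | sales
---+---------+------
1  | Tolkien | 50276
2  | Borges  | 72115
3  | Asimov  | 50997
4  | Borges  | 9710 
5  | Tolkien | 15852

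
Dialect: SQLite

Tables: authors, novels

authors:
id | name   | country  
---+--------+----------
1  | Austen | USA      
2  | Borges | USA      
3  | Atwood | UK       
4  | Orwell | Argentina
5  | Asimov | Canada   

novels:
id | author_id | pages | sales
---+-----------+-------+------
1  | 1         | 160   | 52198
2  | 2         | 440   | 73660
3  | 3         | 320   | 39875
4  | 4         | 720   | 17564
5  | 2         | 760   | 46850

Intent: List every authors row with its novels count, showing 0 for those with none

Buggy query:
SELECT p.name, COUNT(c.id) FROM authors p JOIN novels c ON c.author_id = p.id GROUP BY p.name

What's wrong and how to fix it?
Bug: INNER JOIN drops authors rows that have no matching novels rows

Fix: Use LEFT JOIN so parents without children still appear (COUNT(c.id) gives 0)

Corrected query:
SELECT p.name, COUNT(c.id) FROM authors p LEFT JOIN novels c ON c.author_id = p.id GROUP BY p.name

Result:
name   | COUNT(c.id)
-------+------------
Asimov | 0          
Atwood | 1          
Austen | 1          
Borges | 2          
Orwell | 1          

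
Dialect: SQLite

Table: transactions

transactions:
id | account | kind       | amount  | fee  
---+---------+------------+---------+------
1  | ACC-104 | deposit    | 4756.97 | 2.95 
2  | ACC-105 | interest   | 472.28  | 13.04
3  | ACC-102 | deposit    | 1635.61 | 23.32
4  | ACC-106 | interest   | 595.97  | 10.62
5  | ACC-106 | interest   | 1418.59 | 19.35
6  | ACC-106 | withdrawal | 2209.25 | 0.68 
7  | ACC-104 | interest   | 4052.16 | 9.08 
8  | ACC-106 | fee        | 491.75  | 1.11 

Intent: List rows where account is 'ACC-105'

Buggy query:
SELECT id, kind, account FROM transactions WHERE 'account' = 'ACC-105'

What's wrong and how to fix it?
Bug: Single quotes denote string literals in SQL; the column name is being compared as a constant string

Fix: Reference the column as account without single quotes

Corrected query:
SELECT id, kind, account FROM transactions WHERE account = 'ACC-105'

Result:
id | kind     | account
---+----------+--------
2  | interest | ACC-105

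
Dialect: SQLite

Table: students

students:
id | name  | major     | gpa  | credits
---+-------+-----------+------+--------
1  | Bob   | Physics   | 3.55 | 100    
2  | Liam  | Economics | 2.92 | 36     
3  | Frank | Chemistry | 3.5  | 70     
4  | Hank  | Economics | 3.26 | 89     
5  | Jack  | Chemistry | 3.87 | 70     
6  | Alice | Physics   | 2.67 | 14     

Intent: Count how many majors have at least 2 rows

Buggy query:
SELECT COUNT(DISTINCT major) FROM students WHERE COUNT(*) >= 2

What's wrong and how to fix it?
Bug: WHERE filters individual rows, not groups, so a group-level COUNT is invalid there

Fix: Group first with HAVING COUNT(*) >= 2, then COUNT the resulting groups

Corrected query:
SELECT COUNT(*) FROM (SELECT major FROM students GROUP BY major HAVING COUNT(*) >= 2)

Result:
COUNT(*)
--------
3       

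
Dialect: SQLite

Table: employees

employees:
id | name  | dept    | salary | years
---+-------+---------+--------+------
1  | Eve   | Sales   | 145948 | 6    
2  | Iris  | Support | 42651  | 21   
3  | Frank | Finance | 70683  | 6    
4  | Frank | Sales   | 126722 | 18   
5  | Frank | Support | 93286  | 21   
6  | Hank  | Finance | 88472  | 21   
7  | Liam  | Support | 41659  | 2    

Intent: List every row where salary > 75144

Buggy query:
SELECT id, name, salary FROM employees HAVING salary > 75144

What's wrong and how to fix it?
Bug: This is a non-aggregate query (no GROUP BY, no aggregates), so in SQLite the HAVING clause is invalid here; a row-level condition belongs in WHERE

Fix: Replace HAVING with WHERE since the condition applies to individual rows

Corrected query:
SELECT id, name, salary FROM employees WHERE salary > 75144

Result:
id | name  | salary
---+-------+-------
1  | Eve   | 145948
4  | Frank | 126722
5  | Frank | 93286 
6  | Hank  | 88472 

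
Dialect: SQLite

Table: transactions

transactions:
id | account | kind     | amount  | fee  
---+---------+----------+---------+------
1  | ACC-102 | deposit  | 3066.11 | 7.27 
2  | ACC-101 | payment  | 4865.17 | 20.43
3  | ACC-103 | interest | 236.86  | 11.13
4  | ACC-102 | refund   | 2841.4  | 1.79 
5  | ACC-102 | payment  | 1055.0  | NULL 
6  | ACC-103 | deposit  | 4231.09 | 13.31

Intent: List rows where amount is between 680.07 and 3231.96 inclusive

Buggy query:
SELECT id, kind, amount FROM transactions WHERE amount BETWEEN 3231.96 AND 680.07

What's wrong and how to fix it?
Bug: The bounds are reversed; BETWEEN a AND b requires a <= b to match anything

Fix: Swap the bounds so the smaller value comes first

Corrected query:
SELECT id, kind, amount FROM transactions WHERE amount BETWEEN 680.07 AND 3231.96

Result:
id | kind    | amount 
---+---------+--------
1  | deposit | 3066.11
4  | refund  | 2841.4 
5  | payment | 1055   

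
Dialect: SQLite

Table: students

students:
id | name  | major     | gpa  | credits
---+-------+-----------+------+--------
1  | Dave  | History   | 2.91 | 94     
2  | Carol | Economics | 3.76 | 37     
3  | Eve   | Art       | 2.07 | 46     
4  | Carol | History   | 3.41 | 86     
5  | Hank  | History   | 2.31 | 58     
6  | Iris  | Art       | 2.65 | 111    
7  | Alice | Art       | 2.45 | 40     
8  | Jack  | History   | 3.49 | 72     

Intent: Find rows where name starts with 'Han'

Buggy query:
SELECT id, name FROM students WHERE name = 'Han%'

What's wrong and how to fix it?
Bug: Wildcards only work with LIKE; '=' treats '%' as a literal character

Fix: Use LIKE for wildcard pattern matching

Corrected query:
SELECT id, name FROM students WHERE name LIKE 'Han%'

Result:
id | name
---+-----
5  | Hank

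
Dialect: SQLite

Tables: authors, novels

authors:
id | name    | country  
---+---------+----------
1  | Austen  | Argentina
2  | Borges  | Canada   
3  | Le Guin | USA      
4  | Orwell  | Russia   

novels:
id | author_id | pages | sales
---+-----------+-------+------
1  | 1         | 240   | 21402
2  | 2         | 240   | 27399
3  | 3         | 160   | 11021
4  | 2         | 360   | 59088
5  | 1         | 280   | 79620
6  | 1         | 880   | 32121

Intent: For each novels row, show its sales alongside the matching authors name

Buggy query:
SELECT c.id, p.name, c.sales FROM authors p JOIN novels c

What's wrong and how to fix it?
Bug: JOIN with no ON clause produces a cartesian product; every novels row pairs with every authors row

Fix: Add ON c.author_id = p.id to the JOIN

Corrected query:
SELECT c.id, p.name, c.sales FROM authors p JOIN novels c ON c.author_id = p.id

Result:
id | name    | sales
---+---------+------
1  | Austen  | 21402
2  | Borges  | 27399
3  | Le Guin | 11021
4  | Borges  | 59088
5  | Austen  | 79620
6  | Austen  | 32121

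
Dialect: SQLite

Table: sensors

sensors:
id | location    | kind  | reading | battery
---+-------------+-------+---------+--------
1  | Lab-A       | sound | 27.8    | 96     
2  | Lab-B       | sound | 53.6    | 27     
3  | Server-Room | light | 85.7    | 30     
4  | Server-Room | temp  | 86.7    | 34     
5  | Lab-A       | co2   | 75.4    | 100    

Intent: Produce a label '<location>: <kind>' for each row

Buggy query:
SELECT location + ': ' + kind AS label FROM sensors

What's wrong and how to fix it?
Bug: '+' is numeric addition; on text columns SQLite converts them to 0 instead of concatenating

Fix: Replace + with || to concatenate text

Corrected query:
SELECT location || ': ' || kind AS label FROM sensors

Result:
label             
------------------
Lab-A: sound      
Lab-B: sound      
Server-Room: light
Server-Room: temp 
Lab-A: co2        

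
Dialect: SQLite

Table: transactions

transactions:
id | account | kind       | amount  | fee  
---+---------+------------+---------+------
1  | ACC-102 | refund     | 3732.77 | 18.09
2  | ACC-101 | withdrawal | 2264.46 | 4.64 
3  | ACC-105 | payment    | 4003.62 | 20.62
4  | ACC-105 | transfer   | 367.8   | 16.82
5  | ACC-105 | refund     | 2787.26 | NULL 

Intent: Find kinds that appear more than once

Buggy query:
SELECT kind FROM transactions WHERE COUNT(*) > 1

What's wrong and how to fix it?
Bug: COUNT(*) is an aggregate and cannot be used in WHERE

Fix: Group first, then use HAVING for the count condition

Corrected query:
SELECT kind FROM transactions GROUP BY kind HAVING COUNT(*) > 1

Result:
kind  
------
refund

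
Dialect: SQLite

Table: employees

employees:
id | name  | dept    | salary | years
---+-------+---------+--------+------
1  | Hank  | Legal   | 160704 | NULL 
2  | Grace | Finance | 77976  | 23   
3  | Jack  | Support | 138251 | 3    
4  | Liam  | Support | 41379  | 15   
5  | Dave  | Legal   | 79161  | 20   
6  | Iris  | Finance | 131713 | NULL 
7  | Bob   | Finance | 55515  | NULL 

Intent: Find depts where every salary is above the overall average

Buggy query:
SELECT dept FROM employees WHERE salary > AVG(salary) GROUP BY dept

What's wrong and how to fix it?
Bug: WHERE evaluates per row before aggregation, so AVG() is unavailable

Fix: Use a subquery for AVG and a HAVING MIN(...) filter so the condition holds for every row in the group

Corrected query:
SELECT dept FROM employees GROUP BY dept HAVING MIN(salary) > (SELECT AVG(salary) FROM employees)

Result:
(no rows)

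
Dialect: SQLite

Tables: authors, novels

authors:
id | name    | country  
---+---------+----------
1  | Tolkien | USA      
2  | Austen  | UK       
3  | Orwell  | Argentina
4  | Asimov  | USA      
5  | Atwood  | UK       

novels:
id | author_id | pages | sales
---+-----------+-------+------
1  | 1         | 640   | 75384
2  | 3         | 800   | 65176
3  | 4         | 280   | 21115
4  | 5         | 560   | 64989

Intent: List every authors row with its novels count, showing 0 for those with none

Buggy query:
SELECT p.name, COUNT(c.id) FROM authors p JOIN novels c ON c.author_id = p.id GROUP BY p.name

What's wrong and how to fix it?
Bug: An inner join excludes parents with zero children

Fix: Switch to LEFT JOIN to retain unmatched parent rows

Corrected query:
SELECT p.name, COUNT(c.id) FROM authors p LEFT JOIN novels c ON c.author_id = p.id GROUP BY p.name

Result:
name    | COUNT(c.id)
--------+------------
Asimov  | 1          
Atwood  | 1          
Austen  | 0          
Orwell  | 1          
Tolkien | 1          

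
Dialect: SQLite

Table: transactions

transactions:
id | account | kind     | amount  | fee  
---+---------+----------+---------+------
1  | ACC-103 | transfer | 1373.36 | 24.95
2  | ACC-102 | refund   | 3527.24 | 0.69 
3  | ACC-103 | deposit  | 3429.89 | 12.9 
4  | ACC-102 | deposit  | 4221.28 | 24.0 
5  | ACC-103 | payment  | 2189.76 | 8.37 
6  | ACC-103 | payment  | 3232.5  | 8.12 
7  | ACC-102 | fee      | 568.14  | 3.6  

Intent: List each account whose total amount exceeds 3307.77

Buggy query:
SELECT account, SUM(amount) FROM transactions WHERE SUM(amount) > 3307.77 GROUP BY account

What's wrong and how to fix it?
Bug: Aggregate functions cannot appear in a WHERE clause

Fix: Use HAVING (which filters groups after aggregation) instead of WHERE

Corrected query:
SELECT account, SUM(amount) FROM transactions GROUP BY account HAVING SUM(amount) > 3307.77

Result:
account | SUM(amount)
--------+------------
ACC-102 | 8316.66    
ACC-103 | 10225.51   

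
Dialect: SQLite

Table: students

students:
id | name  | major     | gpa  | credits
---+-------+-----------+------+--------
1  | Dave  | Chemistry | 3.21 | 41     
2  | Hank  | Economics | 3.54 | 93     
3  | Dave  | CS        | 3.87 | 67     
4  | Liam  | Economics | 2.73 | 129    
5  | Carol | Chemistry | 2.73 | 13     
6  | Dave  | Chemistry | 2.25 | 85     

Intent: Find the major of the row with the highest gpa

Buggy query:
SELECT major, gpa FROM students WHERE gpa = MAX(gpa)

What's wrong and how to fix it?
Bug: WHERE is evaluated per row; an aggregate over the whole table isn't defined there

Fix: Use a subquery: WHERE gpa = (SELECT MAX(gpa) FROM students)

Corrected query:
SELECT major, gpa FROM students WHERE gpa = (SELECT MAX(gpa) FROM students)

Result:
major | gpa 
------+-----
CS    | 3.87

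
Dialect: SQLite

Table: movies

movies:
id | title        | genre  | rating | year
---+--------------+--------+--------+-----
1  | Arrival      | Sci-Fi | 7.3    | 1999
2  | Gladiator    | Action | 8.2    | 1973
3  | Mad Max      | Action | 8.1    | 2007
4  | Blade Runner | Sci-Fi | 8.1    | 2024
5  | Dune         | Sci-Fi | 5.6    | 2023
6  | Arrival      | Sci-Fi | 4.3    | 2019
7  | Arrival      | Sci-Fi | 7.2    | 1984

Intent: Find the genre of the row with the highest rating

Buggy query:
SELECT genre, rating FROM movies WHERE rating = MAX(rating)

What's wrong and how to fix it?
Bug: WHERE is evaluated per row; an aggregate over the whole table isn't defined there

Fix: Wrap MAX in a scalar subquery so WHERE compares against a single value

Corrected query:
SELECT genre, rating FROM movies WHERE rating = (SELECT MAX(rating) FROM movies)

Result:
genre  | rating
-------+-------
Action | 8.2   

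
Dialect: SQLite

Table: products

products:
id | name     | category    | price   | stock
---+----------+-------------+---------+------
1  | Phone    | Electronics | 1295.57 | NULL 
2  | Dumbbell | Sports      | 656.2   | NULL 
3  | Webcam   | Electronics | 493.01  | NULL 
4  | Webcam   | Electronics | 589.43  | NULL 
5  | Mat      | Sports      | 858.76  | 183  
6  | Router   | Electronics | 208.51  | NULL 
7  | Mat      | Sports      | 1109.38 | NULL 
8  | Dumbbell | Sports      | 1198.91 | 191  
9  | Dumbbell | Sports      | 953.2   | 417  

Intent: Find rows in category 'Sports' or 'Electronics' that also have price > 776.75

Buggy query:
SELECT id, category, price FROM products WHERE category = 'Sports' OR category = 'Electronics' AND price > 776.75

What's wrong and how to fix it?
Bug: Without parentheses, AND is evaluated before OR, so the price filter only applies to the 'Electronics' branch

Fix: Group the OR with parentheses (or use IN), then AND the threshold

Corrected query:
SELECT id, category, price FROM products WHERE (category = 'Sports' OR category = 'Electronics') AND price > 776.75

Result:
id | category    | price  
---+-------------+--------
1  | Electronics | 1295.57
5  | Sports      | 858.76 
7  | Sports      | 1109.38
8  | Sports      | 1198.91
9  | Sports      | 953.2  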